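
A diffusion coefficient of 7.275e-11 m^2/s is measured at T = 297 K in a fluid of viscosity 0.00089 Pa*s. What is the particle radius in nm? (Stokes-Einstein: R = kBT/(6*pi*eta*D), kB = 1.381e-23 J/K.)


Stokes-Einstein: R = kB*T / (6*pi*eta*D)
R = 1.381e-23 * 297 / (6 * pi * 0.00089 * 7.275e-11)
R = 3.36067e-09 m = 3.36 nm

3.36


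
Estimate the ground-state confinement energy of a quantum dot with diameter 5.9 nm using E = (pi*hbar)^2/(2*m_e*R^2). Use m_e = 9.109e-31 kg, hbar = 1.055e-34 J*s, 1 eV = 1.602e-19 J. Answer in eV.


Radius R = 5.9/2 = 2.95 nm = 2.95e-09 m
E = (pi * 1.055e-34)^2 / (2 * 9.109e-31 * (2.95e-09)^2)
E(J) = 6.92883e-21
E = E(J) / 1.602e-19 = 0.0433 eV

0.0433


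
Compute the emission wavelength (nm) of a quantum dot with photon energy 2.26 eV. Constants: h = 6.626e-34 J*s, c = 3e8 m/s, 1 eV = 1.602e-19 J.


Convert energy: E = 2.26 eV = 2.26 * 1.602e-19 = 3.62052e-19 J
lambda = h*c / E = 6.626e-34 * 3e8 / 3.62052e-19
lambda = 5.49037e-07 m = 549.0 nm

549.0


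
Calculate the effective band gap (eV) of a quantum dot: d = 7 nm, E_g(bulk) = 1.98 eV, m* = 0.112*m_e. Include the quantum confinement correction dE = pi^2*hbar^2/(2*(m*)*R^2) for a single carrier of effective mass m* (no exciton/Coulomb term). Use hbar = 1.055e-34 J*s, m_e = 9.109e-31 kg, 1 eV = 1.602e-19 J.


Radius R = 7/2 nm = 3.5e-09 m
Confinement energy dE = pi^2 * hbar^2 / (2 * m_eff * m_e * R^2)
dE = pi^2 * (1.055e-34)^2 / (2 * 0.112 * 9.109e-31 * (3.5e-09)^2) J, divided by 1.602e-19 J/eV
dE = 0.2743 eV
Total band gap = E_g(bulk) + dE = 1.98 + 0.2743 = 2.2543 eV

2.2543


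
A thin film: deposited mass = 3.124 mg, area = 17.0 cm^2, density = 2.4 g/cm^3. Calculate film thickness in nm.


Convert: m = 3.124 mg = 3.1240e-06 kg, A = 17.0 cm^2 = 1.7000e-03 m^2, rho = 2.4 g/cm^3 = 2400 kg/m^3
t = m / (A * rho)
t = 3.1240e-06 / (1.7000e-03 * 2400)
t = 7.6569e-07 m = 765.7 nm

765.7


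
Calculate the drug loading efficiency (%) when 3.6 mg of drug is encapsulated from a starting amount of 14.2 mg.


Drug loading efficiency = (drug loaded / drug initial) * 100
DLE = 3.6 / 14.2 * 100
DLE = 0.2535 * 100
DLE = 25.35%

25.35


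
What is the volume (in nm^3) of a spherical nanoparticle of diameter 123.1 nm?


Radius r = 123.1/2 = 61.55 nm
Volume V = (4/3) * pi * r^3
V = (4/3) * pi * (61.55)^3
V = 976726.07 nm^3

976726.07


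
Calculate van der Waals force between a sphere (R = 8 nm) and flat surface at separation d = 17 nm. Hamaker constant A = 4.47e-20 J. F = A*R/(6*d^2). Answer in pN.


Convert to SI: R = 8 nm = 8e-09 m, d = 17 nm = 1.7e-08 m
F = A * R / (6 * d^2)
F = 4.47e-20 * 8e-09 / (6 * (1.7e-08)^2)
F = 2.06228e-13 N = 0.206 pN

0.206


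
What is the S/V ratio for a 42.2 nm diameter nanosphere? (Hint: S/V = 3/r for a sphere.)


Radius r = 42.2/2 = 21.1 nm
S/V = 3 / r = 3 / 21.1
S/V = 0.1422 nm^-1

0.1422


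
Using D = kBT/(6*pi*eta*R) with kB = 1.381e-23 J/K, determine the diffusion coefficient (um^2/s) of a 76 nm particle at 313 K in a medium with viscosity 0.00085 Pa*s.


Radius R = 76/2 = 38 nm = 3.8e-08 m
D = kB*T / (6*pi*eta*R)
D = 1.381e-23 * 313 / (6 * pi * 0.00085 * 3.8e-08)
D = 7.09961e-12 m^2/s = 7.1 um^2/s

7.1


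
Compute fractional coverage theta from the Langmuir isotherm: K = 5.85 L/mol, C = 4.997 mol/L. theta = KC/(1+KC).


Langmuir isotherm: theta = K*C / (1 + K*C)
K*C = 5.85 * 4.997 = 29.23245
theta = 29.23245 / (1 + 29.23245) = 29.23245 / 30.23245
theta = 0.9669

0.9669


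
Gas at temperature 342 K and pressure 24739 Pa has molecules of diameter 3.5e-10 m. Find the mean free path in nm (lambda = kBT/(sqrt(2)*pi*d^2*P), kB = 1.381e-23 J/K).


Mean free path: lambda = kB*T / (sqrt(2) * pi * d^2 * P)
lambda = 1.381e-23 * 342 / (sqrt(2) * pi * (3.5e-10)^2 * 24739)
lambda = 3.50782e-07 m
lambda = 350.78 nm

350.78


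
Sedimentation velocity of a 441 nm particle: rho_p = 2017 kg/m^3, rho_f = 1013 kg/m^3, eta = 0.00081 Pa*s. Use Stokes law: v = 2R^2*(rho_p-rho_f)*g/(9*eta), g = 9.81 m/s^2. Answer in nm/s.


Radius R = 441/2 nm = 2.205e-07 m
Density difference = 2017 - 1013 = 1004 kg/m^3
v = 2 * R^2 * (rho_p - rho_f) * g / (9 * eta)
v = 2 * (2.205e-07)^2 * 1004 * 9.81 / (9 * 0.00081)
v = 1.31378e-07 m/s = 131.3779 nm/s

131.3779


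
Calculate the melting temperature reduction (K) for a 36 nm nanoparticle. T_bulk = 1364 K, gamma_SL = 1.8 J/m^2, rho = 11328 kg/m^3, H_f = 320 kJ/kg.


Radius R = 36/2 = 18 nm = 1.8e-08 m
Convert H_f = 320 kJ/kg = 320000 J/kg
dT = 2 * gamma_SL * T_bulk / (rho * H_f * R)
dT = 2 * 1.8 * 1364 / (11328 * 320000 * 1.8e-08)
dT = 75.3 K

75.3


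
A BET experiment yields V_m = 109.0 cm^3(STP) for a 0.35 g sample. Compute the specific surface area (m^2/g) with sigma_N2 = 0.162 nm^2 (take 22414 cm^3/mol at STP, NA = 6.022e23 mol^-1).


Number of moles in monolayer = V_m / 22414 = 109.0 / 22414 = 0.00486303
Number of molecules = moles * NA = 0.00486303 * 6.022e23
SA = molecules * sigma / mass
SA = (109.0 / 22414) * 6.022e23 * 0.162e-18 / 0.35
SA = 1355.5 m^2/g

1355.5


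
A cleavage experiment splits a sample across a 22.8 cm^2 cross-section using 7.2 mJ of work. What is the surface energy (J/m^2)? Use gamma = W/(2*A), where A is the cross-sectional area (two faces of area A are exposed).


Convert: A = 22.8 cm^2 = 0.00228 m^2, W = 7.2 mJ = 0.0072 J
Cleaving exposes two faces of area A, so total new surface = 2*A and gamma = W / (2*A)
gamma = 0.0072 / (2 * 0.00228)
gamma = 1.579 J/m^2

1.579


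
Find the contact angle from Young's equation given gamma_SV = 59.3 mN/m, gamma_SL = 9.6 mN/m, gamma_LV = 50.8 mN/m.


cos(theta) = (gamma_SV - gamma_SL) / gamma_LV
cos(theta) = (59.3 - 9.6) / 50.8
cos(theta) = 0.978346
theta = arccos(0.978346) = 11.95 degrees

11.95


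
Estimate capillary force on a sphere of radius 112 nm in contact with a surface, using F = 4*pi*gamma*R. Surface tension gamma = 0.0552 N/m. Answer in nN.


Convert radius: R = 112 nm = 1.12e-07 m
F = 4 * pi * gamma * R
F = 4 * pi * 0.0552 * 1.12e-07
F = 7.76903e-08 N = 77.6903 nN

77.6903


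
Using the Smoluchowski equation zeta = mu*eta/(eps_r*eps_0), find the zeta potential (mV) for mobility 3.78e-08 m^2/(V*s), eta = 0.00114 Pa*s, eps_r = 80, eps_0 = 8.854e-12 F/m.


Smoluchowski equation: zeta = mu * eta / (eps_r * eps_0)
zeta = 3.78e-08 * 0.00114 / (80 * 8.854e-12)
zeta = 0.060837 V = 60.84 mV

60.84


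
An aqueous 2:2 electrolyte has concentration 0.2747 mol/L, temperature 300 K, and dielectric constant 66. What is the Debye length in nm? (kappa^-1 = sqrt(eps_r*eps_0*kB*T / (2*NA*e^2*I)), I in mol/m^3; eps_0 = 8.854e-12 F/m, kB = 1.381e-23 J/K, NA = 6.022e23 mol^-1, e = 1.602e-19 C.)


Ionic strength I = 0.2747 * 2^2 * 1000 = 1098.8 mol/m^3
kappa^-1 = sqrt(66 * 8.854e-12 * 1.381e-23 * 300 / (2 * 6.022e23 * (1.602e-19)^2 * 1098.8))
kappa^-1 = 0.267 nm

0.267


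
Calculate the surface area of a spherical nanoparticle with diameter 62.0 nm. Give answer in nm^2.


Radius r = 62.0/2 = 31 nm
Surface area SA = 4 * pi * r^2
SA = 4 * pi * (31)^2
SA = 12076.28 nm^2

12076.28


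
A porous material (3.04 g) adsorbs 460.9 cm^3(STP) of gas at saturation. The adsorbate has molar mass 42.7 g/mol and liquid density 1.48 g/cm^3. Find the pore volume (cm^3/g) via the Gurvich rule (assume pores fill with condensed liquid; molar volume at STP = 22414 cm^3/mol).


Moles adsorbed n = V_ads / 22414 = 460.9 / 22414 = 2.056304e-02 mol
Liquid volume V_liq = n * M / rho_liq = 2.056304e-02 * 42.7 / 1.48 = 0.59327 cm^3
Specific pore volume V_pore = V_liq / m_sample = 0.59327 / 3.04
V_pore = 0.1952 cm^3/g

0.1952


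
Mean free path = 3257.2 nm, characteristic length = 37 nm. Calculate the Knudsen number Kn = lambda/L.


Knudsen number Kn = lambda / L
Kn = 3257.2 / 37
Kn = 88.0324

88.0324


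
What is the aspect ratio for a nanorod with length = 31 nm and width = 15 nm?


Aspect ratio AR = length / diameter
AR = 31 / 15
AR = 2.07

2.07


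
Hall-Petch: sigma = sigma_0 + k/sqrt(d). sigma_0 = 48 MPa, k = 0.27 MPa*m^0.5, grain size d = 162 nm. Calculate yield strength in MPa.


d = 162 nm = 1.62e-07 m
sqrt(d) = 0.0004024922
Hall-Petch contribution = k / sqrt(d) = 0.27 / 0.0004024922 = 670.8 MPa
sigma = sigma_0 + k/sqrt(d) = 48 + 670.8 = 718.8 MPa

718.8


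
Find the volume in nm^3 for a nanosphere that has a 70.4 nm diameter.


Radius r = 70.4/2 = 35.2 nm
Volume V = (4/3) * pi * r^3
V = (4/3) * pi * (35.2)^3
V = 182690.77 nm^3

182690.77


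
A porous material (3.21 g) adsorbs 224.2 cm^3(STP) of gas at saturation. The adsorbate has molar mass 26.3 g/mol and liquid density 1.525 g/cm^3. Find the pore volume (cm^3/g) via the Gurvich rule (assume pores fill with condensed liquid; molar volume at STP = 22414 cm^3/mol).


Moles adsorbed n = V_ads / 22414 = 224.2 / 22414 = 1.000268e-02 mol
Liquid volume V_liq = n * M / rho_liq = 1.000268e-02 * 26.3 / 1.525 = 0.17251 cm^3
Specific pore volume V_pore = V_liq / m_sample = 0.17251 / 3.21
V_pore = 0.0537 cm^3/g

0.0537


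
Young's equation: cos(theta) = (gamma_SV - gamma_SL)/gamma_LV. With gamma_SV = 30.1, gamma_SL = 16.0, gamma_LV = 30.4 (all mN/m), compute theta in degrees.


cos(theta) = (gamma_SV - gamma_SL) / gamma_LV
cos(theta) = (30.1 - 16.0) / 30.4
cos(theta) = 0.463816
theta = arccos(0.463816) = 62.37 degrees

62.37


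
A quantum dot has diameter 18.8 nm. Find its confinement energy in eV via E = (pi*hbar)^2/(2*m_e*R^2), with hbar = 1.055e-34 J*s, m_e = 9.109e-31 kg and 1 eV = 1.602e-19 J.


Radius R = 18.8/2 = 9.4 nm = 9.4e-09 m
E = (pi * 1.055e-34)^2 / (2 * 9.109e-31 * (9.4e-09)^2)
E(J) = 6.82415e-22
E = E(J) / 1.602e-19 = 0.0043 eV

0.0043


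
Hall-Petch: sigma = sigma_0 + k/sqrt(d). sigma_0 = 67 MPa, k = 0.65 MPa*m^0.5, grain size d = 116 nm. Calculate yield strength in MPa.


d = 116 nm = 1.16e-07 m
sqrt(d) = 0.0003405877
Hall-Petch contribution = k / sqrt(d) = 0.65 / 0.0003405877 = 1908.5 MPa
sigma = sigma_0 + k/sqrt(d) = 67 + 1908.5 = 1975.5 MPa

1975.5


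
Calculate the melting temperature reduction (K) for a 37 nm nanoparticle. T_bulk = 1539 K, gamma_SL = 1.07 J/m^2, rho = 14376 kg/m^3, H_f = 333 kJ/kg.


Radius R = 37/2 = 18.5 nm = 1.85e-08 m
Convert H_f = 333 kJ/kg = 333000 J/kg
dT = 2 * gamma_SL * T_bulk / (rho * H_f * R)
dT = 2 * 1.07 * 1539 / (14376 * 333000 * 1.85e-08)
dT = 37.2 K

37.2


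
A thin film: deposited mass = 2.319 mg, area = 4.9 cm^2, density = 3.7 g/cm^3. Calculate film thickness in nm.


Convert: m = 2.319 mg = 2.3190e-06 kg, A = 4.9 cm^2 = 4.9000e-04 m^2, rho = 3.7 g/cm^3 = 3700 kg/m^3
t = m / (A * rho)
t = 2.3190e-06 / (4.9000e-04 * 3700)
t = 1.2791e-06 m = 1279.1 nm

1279.1


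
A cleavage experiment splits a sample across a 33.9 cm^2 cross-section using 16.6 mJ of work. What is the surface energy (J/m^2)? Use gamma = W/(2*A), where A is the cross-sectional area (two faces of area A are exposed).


Convert: A = 33.9 cm^2 = 0.00339 m^2, W = 16.6 mJ = 0.0166 J
Cleaving exposes two faces of area A, so total new surface = 2*A and gamma = W / (2*A)
gamma = 0.0166 / (2 * 0.00339)
gamma = 2.448 J/m^2

2.448


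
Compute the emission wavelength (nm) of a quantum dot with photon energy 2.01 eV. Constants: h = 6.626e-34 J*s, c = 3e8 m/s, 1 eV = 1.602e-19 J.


Convert energy: E = 2.01 eV = 2.01 * 1.602e-19 = 3.22002e-19 J
lambda = h*c / E = 6.626e-34 * 3e8 / 3.22002e-19
lambda = 6.17325e-07 m = 617.3 nm

617.3


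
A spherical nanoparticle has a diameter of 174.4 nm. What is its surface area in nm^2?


Radius r = 174.4/2 = 87.2 nm
Surface area SA = 4 * pi * r^2
SA = 4 * pi * (87.2)^2
SA = 95552.67 nm^2

95552.67


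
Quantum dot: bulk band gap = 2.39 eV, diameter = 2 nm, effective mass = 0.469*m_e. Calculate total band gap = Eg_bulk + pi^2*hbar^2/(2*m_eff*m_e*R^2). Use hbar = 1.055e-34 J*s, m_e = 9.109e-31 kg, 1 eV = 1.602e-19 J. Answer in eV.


Radius R = 2/2 nm = 1e-09 m
Confinement energy dE = pi^2 * hbar^2 / (2 * m_eff * m_e * R^2)
dE = pi^2 * (1.055e-34)^2 / (2 * 0.469 * 9.109e-31 * (1e-09)^2) J, divided by 1.602e-19 J/eV
dE = 0.8025 eV
Total band gap = E_g(bulk) + dE = 2.39 + 0.8025 = 3.1925 eV

3.1925


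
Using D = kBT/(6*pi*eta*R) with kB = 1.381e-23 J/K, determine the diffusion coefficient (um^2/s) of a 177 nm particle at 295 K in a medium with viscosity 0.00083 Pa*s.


Radius R = 177/2 = 88.5 nm = 8.85e-08 m
D = kB*T / (6*pi*eta*R)
D = 1.381e-23 * 295 / (6 * pi * 0.00083 * 8.85e-08)
D = 2.94234e-12 m^2/s = 2.942 um^2/s

2.942


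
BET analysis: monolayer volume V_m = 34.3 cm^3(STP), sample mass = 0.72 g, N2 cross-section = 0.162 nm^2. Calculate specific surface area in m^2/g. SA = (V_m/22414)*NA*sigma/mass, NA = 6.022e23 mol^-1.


Number of moles in monolayer = V_m / 22414 = 34.3 / 22414 = 0.00153029
Number of molecules = moles * NA = 0.00153029 * 6.022e23
SA = molecules * sigma / mass
SA = (34.3 / 22414) * 6.022e23 * 0.162e-18 / 0.72
SA = 207.3 m^2/g

207.3


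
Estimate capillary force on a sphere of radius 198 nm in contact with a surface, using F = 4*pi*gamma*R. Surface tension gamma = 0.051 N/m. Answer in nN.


Convert radius: R = 198 nm = 1.98e-07 m
F = 4 * pi * gamma * R
F = 4 * pi * 0.051 * 1.98e-07
F = 1.26895e-07 N = 126.8952 nN

126.8952


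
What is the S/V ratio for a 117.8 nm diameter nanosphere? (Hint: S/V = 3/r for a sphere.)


Radius r = 117.8/2 = 58.9 nm
S/V = 3 / r = 3 / 58.9
S/V = 0.0509 nm^-1

0.0509


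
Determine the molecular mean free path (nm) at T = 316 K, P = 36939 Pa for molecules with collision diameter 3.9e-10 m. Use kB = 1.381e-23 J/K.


Mean free path: lambda = kB*T / (sqrt(2) * pi * d^2 * P)
lambda = 1.381e-23 * 316 / (sqrt(2) * pi * (3.9e-10)^2 * 36939)
lambda = 1.74824e-07 m
lambda = 174.82 nm

174.82


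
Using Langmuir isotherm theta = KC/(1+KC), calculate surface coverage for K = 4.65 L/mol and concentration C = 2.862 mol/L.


Langmuir isotherm: theta = K*C / (1 + K*C)
K*C = 4.65 * 2.862 = 13.3083
theta = 13.3083 / (1 + 13.3083) = 13.3083 / 14.3083
theta = 0.9301

0.9301


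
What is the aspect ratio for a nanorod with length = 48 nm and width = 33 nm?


Aspect ratio AR = length / diameter
AR = 48 / 33
AR = 1.45

1.45


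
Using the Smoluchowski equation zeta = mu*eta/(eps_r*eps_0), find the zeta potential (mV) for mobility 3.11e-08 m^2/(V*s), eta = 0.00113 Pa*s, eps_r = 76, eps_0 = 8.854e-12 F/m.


Smoluchowski equation: zeta = mu * eta / (eps_r * eps_0)
zeta = 3.11e-08 * 0.00113 / (76 * 8.854e-12)
zeta = 0.052226 V = 52.23 mV

52.23


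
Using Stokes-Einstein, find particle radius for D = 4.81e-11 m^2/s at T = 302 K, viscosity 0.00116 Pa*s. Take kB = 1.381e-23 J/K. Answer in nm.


Stokes-Einstein: R = kB*T / (6*pi*eta*D)
R = 1.381e-23 * 302 / (6 * pi * 0.00116 * 4.81e-11)
R = 3.96549e-09 m = 3.97 nm

3.97


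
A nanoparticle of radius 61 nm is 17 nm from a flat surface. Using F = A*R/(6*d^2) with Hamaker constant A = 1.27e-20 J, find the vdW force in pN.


Convert to SI: R = 61 nm = 6.1e-08 m, d = 17 nm = 1.7e-08 m
F = A * R / (6 * d^2)
F = 1.27e-20 * 6.1e-08 / (6 * (1.7e-08)^2)
F = 4.4677e-13 N = 0.447 pN

0.447


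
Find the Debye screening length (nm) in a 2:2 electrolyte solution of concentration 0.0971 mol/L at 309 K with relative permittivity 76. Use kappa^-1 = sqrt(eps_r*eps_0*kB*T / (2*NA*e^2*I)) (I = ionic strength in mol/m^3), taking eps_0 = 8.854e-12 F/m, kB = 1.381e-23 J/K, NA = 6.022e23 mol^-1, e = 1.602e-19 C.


Ionic strength I = 0.0971 * 2^2 * 1000 = 388.4 mol/m^3
kappa^-1 = sqrt(76 * 8.854e-12 * 1.381e-23 * 309 / (2 * 6.022e23 * (1.602e-19)^2 * 388.4))
kappa^-1 = 0.489 nm

0.489


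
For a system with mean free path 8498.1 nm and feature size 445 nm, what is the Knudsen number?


Knudsen number Kn = lambda / L
Kn = 8498.1 / 445
Kn = 19.0969

19.0969


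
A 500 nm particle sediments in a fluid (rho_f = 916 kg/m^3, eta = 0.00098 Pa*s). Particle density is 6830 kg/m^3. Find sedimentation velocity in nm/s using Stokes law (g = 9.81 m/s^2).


Radius R = 500/2 nm = 2.5e-07 m
Density difference = 6830 - 916 = 5914 kg/m^3
v = 2 * R^2 * (rho_p - rho_f) * g / (9 * eta)
v = 2 * (2.5e-07)^2 * 5914 * 9.81 / (9 * 0.00098)
v = 8.22227e-07 m/s = 822.227 nm/s

822.227


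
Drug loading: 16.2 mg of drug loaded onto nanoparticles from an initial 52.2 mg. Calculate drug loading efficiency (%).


Drug loading efficiency = (drug loaded / drug initial) * 100
DLE = 16.2 / 52.2 * 100
DLE = 0.3103 * 100
DLE = 31.03%

31.03


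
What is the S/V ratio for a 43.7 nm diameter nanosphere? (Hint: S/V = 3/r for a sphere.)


Radius r = 43.7/2 = 21.85 nm
S/V = 3 / r = 3 / 21.85
S/V = 0.1373 nm^-1

0.1373


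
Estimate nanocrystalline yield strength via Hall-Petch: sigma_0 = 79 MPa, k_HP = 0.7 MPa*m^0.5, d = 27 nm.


d = 27 nm = 2.7e-08 m
sqrt(d) = 0.0001643168
Hall-Petch contribution = k / sqrt(d) = 0.7 / 0.0001643168 = 4260.1 MPa
sigma = sigma_0 + k/sqrt(d) = 79 + 4260.1 = 4339.1 MPa

4339.1


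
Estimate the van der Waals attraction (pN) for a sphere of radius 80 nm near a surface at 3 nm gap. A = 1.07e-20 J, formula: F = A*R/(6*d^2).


Convert to SI: R = 80 nm = 8e-08 m, d = 3 nm = 3e-09 m
F = A * R / (6 * d^2)
F = 1.07e-20 * 8e-08 / (6 * (3e-09)^2)
F = 1.58519e-11 N = 15.852 pN

15.852


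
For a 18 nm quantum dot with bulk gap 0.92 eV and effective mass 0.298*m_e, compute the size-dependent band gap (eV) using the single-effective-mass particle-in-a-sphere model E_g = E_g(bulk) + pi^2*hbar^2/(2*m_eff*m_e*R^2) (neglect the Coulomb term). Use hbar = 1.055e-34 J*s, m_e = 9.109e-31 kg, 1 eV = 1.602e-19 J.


Radius R = 18/2 nm = 9e-09 m
Confinement energy dE = pi^2 * hbar^2 / (2 * m_eff * m_e * R^2)
dE = pi^2 * (1.055e-34)^2 / (2 * 0.298 * 9.109e-31 * (9e-09)^2) J, divided by 1.602e-19 J/eV
dE = 0.0156 eV
Total band gap = E_g(bulk) + dE = 0.92 + 0.0156 = 0.9356 eV

0.9356


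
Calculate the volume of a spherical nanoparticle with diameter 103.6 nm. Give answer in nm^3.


Radius r = 103.6/2 = 51.8 nm
Volume V = (4/3) * pi * r^3
V = (4/3) * pi * (51.8)^3
V = 582207.62 nm^3

582207.62


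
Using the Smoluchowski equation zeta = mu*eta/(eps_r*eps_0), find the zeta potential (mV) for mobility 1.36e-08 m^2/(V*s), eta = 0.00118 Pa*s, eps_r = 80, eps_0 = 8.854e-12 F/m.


Smoluchowski equation: zeta = mu * eta / (eps_r * eps_0)
zeta = 1.36e-08 * 0.00118 / (80 * 8.854e-12)
zeta = 0.022656 V = 22.66 mV

22.66


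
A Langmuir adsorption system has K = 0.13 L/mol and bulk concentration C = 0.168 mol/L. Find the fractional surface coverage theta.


Langmuir isotherm: theta = K*C / (1 + K*C)
K*C = 0.13 * 0.168 = 0.02184
theta = 0.02184 / (1 + 0.02184) = 0.02184 / 1.02184
theta = 0.0214

0.0214


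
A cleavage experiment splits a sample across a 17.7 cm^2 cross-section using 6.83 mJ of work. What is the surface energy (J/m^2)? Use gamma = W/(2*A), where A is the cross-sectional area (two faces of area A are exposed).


Convert: A = 17.7 cm^2 = 0.00177 m^2, W = 6.83 mJ = 0.00683 J
Cleaving exposes two faces of area A, so total new surface = 2*A and gamma = W / (2*A)
gamma = 0.00683 / (2 * 0.00177)
gamma = 1.929 J/m^2

1.929


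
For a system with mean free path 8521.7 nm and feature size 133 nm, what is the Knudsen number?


Knudsen number Kn = lambda / L
Kn = 8521.7 / 133
Kn = 64.0729

64.0729


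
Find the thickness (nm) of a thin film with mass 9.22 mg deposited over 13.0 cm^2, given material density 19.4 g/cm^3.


Convert: m = 9.22 mg = 9.2200e-06 kg, A = 13.0 cm^2 = 1.3000e-03 m^2, rho = 19.4 g/cm^3 = 19400 kg/m^3
t = m / (A * rho)
t = 9.2200e-06 / (1.3000e-03 * 19400)
t = 3.6558e-07 m = 365.6 nm

365.6


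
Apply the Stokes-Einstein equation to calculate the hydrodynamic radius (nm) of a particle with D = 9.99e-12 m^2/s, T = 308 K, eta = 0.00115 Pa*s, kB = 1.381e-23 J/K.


Stokes-Einstein: R = kB*T / (6*pi*eta*D)
R = 1.381e-23 * 308 / (6 * pi * 0.00115 * 9.99e-12)
R = 1.96417e-08 m = 19.64 nm

19.64


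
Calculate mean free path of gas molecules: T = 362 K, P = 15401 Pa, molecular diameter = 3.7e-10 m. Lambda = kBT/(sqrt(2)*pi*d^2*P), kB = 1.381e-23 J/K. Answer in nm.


Mean free path: lambda = kB*T / (sqrt(2) * pi * d^2 * P)
lambda = 1.381e-23 * 362 / (sqrt(2) * pi * (3.7e-10)^2 * 15401)
lambda = 5.33685e-07 m
lambda = 533.69 nm

533.69


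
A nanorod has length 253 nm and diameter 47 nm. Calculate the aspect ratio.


Aspect ratio AR = length / diameter
AR = 253 / 47
AR = 5.38

5.38


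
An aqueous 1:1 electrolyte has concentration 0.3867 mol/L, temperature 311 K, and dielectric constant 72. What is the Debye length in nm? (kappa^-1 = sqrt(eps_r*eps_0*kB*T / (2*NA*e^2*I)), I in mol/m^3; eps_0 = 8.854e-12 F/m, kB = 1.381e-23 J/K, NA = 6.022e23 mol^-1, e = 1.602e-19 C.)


Ionic strength I = 0.3867 * 1^2 * 1000 = 386.7 mol/m^3
kappa^-1 = sqrt(72 * 8.854e-12 * 1.381e-23 * 311 / (2 * 6.022e23 * (1.602e-19)^2 * 386.7))
kappa^-1 = 0.479 nm

0.479


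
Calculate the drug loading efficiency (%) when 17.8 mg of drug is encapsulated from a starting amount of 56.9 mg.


Drug loading efficiency = (drug loaded / drug initial) * 100
DLE = 17.8 / 56.9 * 100
DLE = 0.3128 * 100
DLE = 31.28%

31.28


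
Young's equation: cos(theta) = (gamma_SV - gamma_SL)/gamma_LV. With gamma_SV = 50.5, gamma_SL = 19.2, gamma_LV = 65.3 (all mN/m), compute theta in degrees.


cos(theta) = (gamma_SV - gamma_SL) / gamma_LV
cos(theta) = (50.5 - 19.2) / 65.3
cos(theta) = 0.479326
theta = arccos(0.479326) = 61.36 degrees

61.36


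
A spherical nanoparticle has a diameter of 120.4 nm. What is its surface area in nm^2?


Radius r = 120.4/2 = 60.2 nm
Surface area SA = 4 * pi * r^2
SA = 4 * pi * (60.2)^2
SA = 45541.03 nm^2

45541.03


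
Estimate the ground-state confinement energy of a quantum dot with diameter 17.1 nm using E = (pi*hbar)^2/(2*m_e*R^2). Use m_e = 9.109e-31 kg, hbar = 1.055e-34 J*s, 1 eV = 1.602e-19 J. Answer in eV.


Radius R = 17.1/2 = 8.55 nm = 8.55e-09 m
E = (pi * 1.055e-34)^2 / (2 * 9.109e-31 * (8.55e-09)^2)
E(J) = 8.24844e-22
E = E(J) / 1.602e-19 = 0.0051 eV

0.0051


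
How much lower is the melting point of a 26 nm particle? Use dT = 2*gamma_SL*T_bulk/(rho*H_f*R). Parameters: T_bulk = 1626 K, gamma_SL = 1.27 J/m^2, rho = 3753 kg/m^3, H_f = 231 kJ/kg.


Radius R = 26/2 = 13 nm = 1.3e-08 m
Convert H_f = 231 kJ/kg = 231000 J/kg
dT = 2 * gamma_SL * T_bulk / (rho * H_f * R)
dT = 2 * 1.27 * 1626 / (3753 * 231000 * 1.3e-08)
dT = 366.5 K

366.5


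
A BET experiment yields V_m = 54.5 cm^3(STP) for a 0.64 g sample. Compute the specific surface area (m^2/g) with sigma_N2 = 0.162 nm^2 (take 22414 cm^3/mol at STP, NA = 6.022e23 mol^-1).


Number of moles in monolayer = V_m / 22414 = 54.5 / 22414 = 0.00243152
Number of molecules = moles * NA = 0.00243152 * 6.022e23
SA = molecules * sigma / mass
SA = (54.5 / 22414) * 6.022e23 * 0.162e-18 / 0.64
SA = 370.6 m^2/g

370.6


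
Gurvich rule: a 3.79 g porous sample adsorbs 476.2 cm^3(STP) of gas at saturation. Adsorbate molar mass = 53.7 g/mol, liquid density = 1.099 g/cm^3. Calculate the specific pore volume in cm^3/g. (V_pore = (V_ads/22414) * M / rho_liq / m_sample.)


Moles adsorbed n = V_ads / 22414 = 476.2 / 22414 = 2.124565e-02 mol
Liquid volume V_liq = n * M / rho_liq = 2.124565e-02 * 53.7 / 1.099 = 1.03812 cm^3
Specific pore volume V_pore = V_liq / m_sample = 1.03812 / 3.79
V_pore = 0.2739 cm^3/g

0.2739


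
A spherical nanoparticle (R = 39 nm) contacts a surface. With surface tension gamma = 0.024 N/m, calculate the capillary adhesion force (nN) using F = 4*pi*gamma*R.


Convert radius: R = 39 nm = 3.9e-08 m
F = 4 * pi * gamma * R
F = 4 * pi * 0.024 * 3.9e-08
F = 1.17621e-08 N = 11.7621 nN

11.7621


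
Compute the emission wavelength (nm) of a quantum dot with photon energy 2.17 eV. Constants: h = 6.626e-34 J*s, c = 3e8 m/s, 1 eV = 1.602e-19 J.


Convert energy: E = 2.17 eV = 2.17 * 1.602e-19 = 3.47634e-19 J
lambda = h*c / E = 6.626e-34 * 3e8 / 3.47634e-19
lambda = 5.71808e-07 m = 571.8 nm

571.8


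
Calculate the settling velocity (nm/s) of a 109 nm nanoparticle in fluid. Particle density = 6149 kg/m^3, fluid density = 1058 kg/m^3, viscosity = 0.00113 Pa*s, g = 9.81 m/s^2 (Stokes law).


Radius R = 109/2 nm = 5.45e-08 m
Density difference = 6149 - 1058 = 5091 kg/m^3
v = 2 * R^2 * (rho_p - rho_f) * g / (9 * eta)
v = 2 * (5.45e-08)^2 * 5091 * 9.81 / (9 * 0.00113)
v = 2.91725e-08 m/s = 29.1725 nm/s

29.1725


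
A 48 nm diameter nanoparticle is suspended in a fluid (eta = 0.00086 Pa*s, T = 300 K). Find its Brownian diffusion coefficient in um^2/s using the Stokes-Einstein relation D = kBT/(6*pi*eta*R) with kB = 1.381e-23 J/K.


Radius R = 48/2 = 24 nm = 2.4e-08 m
D = kB*T / (6*pi*eta*R)
D = 1.381e-23 * 300 / (6 * pi * 0.00086 * 2.4e-08)
D = 1.06489e-11 m^2/s = 10.649 um^2/s

10.649


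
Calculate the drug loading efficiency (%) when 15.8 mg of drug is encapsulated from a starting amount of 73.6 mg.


Drug loading efficiency = (drug loaded / drug initial) * 100
DLE = 15.8 / 73.6 * 100
DLE = 0.2147 * 100
DLE = 21.47%

21.47


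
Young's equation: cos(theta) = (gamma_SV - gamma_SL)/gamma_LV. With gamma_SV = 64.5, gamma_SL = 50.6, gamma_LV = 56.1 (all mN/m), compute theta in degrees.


cos(theta) = (gamma_SV - gamma_SL) / gamma_LV
cos(theta) = (64.5 - 50.6) / 56.1
cos(theta) = 0.247772
theta = arccos(0.247772) = 75.65 degrees

75.65


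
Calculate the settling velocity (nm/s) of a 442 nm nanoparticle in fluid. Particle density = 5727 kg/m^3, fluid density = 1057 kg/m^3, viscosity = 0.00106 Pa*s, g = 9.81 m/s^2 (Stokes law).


Radius R = 442/2 nm = 2.21e-07 m
Density difference = 5727 - 1057 = 4670 kg/m^3
v = 2 * R^2 * (rho_p - rho_f) * g / (9 * eta)
v = 2 * (2.21e-07)^2 * 4670 * 9.81 / (9 * 0.00106)
v = 4.69086e-07 m/s = 469.0856 nm/s

469.0856


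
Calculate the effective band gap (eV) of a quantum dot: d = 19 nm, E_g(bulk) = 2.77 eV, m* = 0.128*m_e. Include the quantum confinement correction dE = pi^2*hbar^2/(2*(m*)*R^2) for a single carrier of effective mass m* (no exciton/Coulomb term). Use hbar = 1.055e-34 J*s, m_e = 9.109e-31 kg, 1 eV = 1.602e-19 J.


Radius R = 19/2 nm = 9.5e-09 m
Confinement energy dE = pi^2 * hbar^2 / (2 * m_eff * m_e * R^2)
dE = pi^2 * (1.055e-34)^2 / (2 * 0.128 * 9.109e-31 * (9.5e-09)^2) J, divided by 1.602e-19 J/eV
dE = 0.0326 eV
Total band gap = E_g(bulk) + dE = 2.77 + 0.0326 = 2.8026 eV

2.8026


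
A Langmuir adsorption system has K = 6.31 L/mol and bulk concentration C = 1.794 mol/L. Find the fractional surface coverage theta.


Langmuir isotherm: theta = K*C / (1 + K*C)
K*C = 6.31 * 1.794 = 11.32014
theta = 11.32014 / (1 + 11.32014) = 11.32014 / 12.32014
theta = 0.9188

0.9188


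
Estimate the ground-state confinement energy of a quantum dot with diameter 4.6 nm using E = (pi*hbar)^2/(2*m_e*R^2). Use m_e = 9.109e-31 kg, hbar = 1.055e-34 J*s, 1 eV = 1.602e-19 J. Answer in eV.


Radius R = 4.6/2 = 2.3 nm = 2.3e-09 m
E = (pi * 1.055e-34)^2 / (2 * 9.109e-31 * (2.3e-09)^2)
E(J) = 1.13985e-20
E = E(J) / 1.602e-19 = 0.0712 eV

0.0712


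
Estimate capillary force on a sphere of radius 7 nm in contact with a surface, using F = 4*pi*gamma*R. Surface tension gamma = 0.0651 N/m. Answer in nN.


Convert radius: R = 7 nm = 7e-09 m
F = 4 * pi * gamma * R
F = 4 * pi * 0.0651 * 7e-09
F = 5.7265e-09 N = 5.7265 nN

5.7265


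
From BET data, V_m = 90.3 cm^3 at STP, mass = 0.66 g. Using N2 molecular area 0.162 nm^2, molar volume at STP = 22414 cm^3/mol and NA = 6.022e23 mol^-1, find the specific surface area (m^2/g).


Number of moles in monolayer = V_m / 22414 = 90.3 / 22414 = 0.00402873
Number of molecules = moles * NA = 0.00402873 * 6.022e23
SA = molecules * sigma / mass
SA = (90.3 / 22414) * 6.022e23 * 0.162e-18 / 0.66
SA = 595.5 m^2/g

595.5


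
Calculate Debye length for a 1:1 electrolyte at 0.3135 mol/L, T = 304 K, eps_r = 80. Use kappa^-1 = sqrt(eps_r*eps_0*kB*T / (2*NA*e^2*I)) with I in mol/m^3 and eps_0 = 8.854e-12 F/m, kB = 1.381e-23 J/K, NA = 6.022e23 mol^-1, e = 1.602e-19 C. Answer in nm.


Ionic strength I = 0.3135 * 1^2 * 1000 = 313.5 mol/m^3
kappa^-1 = sqrt(80 * 8.854e-12 * 1.381e-23 * 304 / (2 * 6.022e23 * (1.602e-19)^2 * 313.5))
kappa^-1 = 0.554 nm

0.554


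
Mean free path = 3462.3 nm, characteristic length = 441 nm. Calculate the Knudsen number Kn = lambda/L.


Knudsen number Kn = lambda / L
Kn = 3462.3 / 441
Kn = 7.851

7.851


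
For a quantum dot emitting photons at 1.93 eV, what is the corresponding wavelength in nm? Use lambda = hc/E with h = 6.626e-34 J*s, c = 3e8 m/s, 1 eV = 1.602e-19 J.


Convert energy: E = 1.93 eV = 1.93 * 1.602e-19 = 3.09186e-19 J
lambda = h*c / E = 6.626e-34 * 3e8 / 3.09186e-19
lambda = 6.42914e-07 m = 642.9 nm

642.9


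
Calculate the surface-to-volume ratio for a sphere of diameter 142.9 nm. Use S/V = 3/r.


Radius r = 142.9/2 = 71.45 nm
S/V = 3 / r = 3 / 71.45
S/V = 0.042 nm^-1

0.042


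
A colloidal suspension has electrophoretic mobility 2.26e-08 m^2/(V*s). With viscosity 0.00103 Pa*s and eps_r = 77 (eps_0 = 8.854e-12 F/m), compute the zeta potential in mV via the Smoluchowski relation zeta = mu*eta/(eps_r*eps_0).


Smoluchowski equation: zeta = mu * eta / (eps_r * eps_0)
zeta = 2.26e-08 * 0.00103 / (77 * 8.854e-12)
zeta = 0.034144 V = 34.14 mV

34.14


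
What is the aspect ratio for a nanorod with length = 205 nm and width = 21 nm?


Aspect ratio AR = length / diameter
AR = 205 / 21
AR = 9.76

9.76


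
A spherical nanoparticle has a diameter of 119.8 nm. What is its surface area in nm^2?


Radius r = 119.8/2 = 59.9 nm
Surface area SA = 4 * pi * r^2
SA = 4 * pi * (59.9)^2
SA = 45088.26 nm^2

45088.26


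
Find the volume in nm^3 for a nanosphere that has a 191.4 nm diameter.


Radius r = 191.4/2 = 95.7 nm
Volume V = (4/3) * pi * r^3
V = (4/3) * pi * (95.7)^3
V = 3671338.45 nm^3

3671338.45


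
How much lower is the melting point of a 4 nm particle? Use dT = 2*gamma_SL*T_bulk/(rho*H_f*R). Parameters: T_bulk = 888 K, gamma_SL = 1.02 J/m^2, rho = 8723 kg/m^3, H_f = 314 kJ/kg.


Radius R = 4/2 = 2 nm = 2e-09 m
Convert H_f = 314 kJ/kg = 314000 J/kg
dT = 2 * gamma_SL * T_bulk / (rho * H_f * R)
dT = 2 * 1.02 * 888 / (8723 * 314000 * 2e-09)
dT = 330.7 K

330.7


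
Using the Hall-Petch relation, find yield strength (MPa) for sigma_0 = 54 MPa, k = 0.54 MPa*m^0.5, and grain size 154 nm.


d = 154 nm = 1.54e-07 m
sqrt(d) = 0.0003924283
Hall-Petch contribution = k / sqrt(d) = 0.54 / 0.0003924283 = 1376.0 MPa
sigma = sigma_0 + k/sqrt(d) = 54 + 1376.0 = 1430.0 MPa

1430.0


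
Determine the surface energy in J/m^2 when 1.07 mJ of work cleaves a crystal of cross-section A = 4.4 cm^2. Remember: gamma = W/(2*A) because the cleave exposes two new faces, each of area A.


Convert: A = 4.4 cm^2 = 0.00044 m^2, W = 1.07 mJ = 0.00107 J
Cleaving exposes two faces of area A, so total new surface = 2*A and gamma = W / (2*A)
gamma = 0.00107 / (2 * 0.00044)
gamma = 1.216 J/m^2

1.216


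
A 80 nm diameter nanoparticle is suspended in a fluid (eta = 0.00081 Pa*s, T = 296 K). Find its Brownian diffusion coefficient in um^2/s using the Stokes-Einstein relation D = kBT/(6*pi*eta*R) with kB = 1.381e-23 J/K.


Radius R = 80/2 = 40 nm = 4e-08 m
D = kB*T / (6*pi*eta*R)
D = 1.381e-23 * 296 / (6 * pi * 0.00081 * 4e-08)
D = 6.69328e-12 m^2/s = 6.693 um^2/s

6.693


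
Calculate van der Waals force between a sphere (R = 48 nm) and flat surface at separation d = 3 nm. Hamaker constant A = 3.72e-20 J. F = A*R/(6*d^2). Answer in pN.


Convert to SI: R = 48 nm = 4.8e-08 m, d = 3 nm = 3e-09 m
F = A * R / (6 * d^2)
F = 3.72e-20 * 4.8e-08 / (6 * (3e-09)^2)
F = 3.30667e-11 N = 33.067 pN

33.067


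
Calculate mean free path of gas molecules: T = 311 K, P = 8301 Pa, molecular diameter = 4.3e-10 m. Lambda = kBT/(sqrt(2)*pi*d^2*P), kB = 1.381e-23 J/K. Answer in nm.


Mean free path: lambda = kB*T / (sqrt(2) * pi * d^2 * P)
lambda = 1.381e-23 * 311 / (sqrt(2) * pi * (4.3e-10)^2 * 8301)
lambda = 6.29828e-07 m
lambda = 629.83 nm

629.83


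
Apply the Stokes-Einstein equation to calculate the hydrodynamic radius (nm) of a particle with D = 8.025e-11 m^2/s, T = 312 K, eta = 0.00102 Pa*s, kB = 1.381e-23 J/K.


Stokes-Einstein: R = kB*T / (6*pi*eta*D)
R = 1.381e-23 * 312 / (6 * pi * 0.00102 * 8.025e-11)
R = 2.79256e-09 m = 2.79 nm

2.79


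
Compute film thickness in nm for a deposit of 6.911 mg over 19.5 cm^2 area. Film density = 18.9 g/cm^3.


Convert: m = 6.911 mg = 6.9110e-06 kg, A = 19.5 cm^2 = 1.9500e-03 m^2, rho = 18.9 g/cm^3 = 18900 kg/m^3
t = m / (A * rho)
t = 6.9110e-06 / (1.9500e-03 * 18900)
t = 1.8752e-07 m = 187.5 nm

187.5


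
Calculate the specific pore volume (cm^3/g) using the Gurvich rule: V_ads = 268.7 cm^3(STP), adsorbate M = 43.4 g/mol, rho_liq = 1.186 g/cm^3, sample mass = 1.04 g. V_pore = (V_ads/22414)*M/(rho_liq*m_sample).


Moles adsorbed n = V_ads / 22414 = 268.7 / 22414 = 1.198804e-02 mol
Liquid volume V_liq = n * M / rho_liq = 1.198804e-02 * 43.4 / 1.186 = 0.43869 cm^3
Specific pore volume V_pore = V_liq / m_sample = 0.43869 / 1.04
V_pore = 0.4218 cm^3/g

0.4218


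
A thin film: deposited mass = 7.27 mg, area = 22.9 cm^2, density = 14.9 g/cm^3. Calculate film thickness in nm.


Convert: m = 7.27 mg = 7.2700e-06 kg, A = 22.9 cm^2 = 2.2900e-03 m^2, rho = 14.9 g/cm^3 = 14900 kg/m^3
t = m / (A * rho)
t = 7.2700e-06 / (2.2900e-03 * 14900)
t = 2.1307e-07 m = 213.1 nm

213.1


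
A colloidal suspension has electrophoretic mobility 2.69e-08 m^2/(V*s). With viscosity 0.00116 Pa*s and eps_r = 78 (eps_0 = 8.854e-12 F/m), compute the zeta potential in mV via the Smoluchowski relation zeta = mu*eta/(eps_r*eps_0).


Smoluchowski equation: zeta = mu * eta / (eps_r * eps_0)
zeta = 2.69e-08 * 0.00116 / (78 * 8.854e-12)
zeta = 0.045183 V = 45.18 mV

45.18


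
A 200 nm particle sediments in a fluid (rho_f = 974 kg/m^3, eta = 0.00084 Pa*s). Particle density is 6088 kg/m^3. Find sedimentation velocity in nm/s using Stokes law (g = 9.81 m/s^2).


Radius R = 200/2 nm = 1e-07 m
Density difference = 6088 - 974 = 5114 kg/m^3
v = 2 * R^2 * (rho_p - rho_f) * g / (9 * eta)
v = 2 * (1e-07)^2 * 5114 * 9.81 / (9 * 0.00084)
v = 1.3272e-07 m/s = 132.7205 nm/s

132.7205


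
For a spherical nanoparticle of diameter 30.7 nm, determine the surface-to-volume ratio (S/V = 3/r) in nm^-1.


Radius r = 30.7/2 = 15.35 nm
S/V = 3 / r = 3 / 15.35
S/V = 0.1954 nm^-1

0.1954


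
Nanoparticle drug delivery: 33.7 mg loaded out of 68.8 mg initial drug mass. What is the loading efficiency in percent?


Drug loading efficiency = (drug loaded / drug initial) * 100
DLE = 33.7 / 68.8 * 100
DLE = 0.4898 * 100
DLE = 48.98%

48.98


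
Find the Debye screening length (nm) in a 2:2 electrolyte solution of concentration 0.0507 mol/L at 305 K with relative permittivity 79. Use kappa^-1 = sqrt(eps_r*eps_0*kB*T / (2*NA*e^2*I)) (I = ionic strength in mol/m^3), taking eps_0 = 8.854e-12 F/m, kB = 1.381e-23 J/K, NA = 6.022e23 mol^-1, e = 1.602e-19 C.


Ionic strength I = 0.0507 * 2^2 * 1000 = 202.8 mol/m^3
kappa^-1 = sqrt(79 * 8.854e-12 * 1.381e-23 * 305 / (2 * 6.022e23 * (1.602e-19)^2 * 202.8))
kappa^-1 = 0.686 nm

0.686


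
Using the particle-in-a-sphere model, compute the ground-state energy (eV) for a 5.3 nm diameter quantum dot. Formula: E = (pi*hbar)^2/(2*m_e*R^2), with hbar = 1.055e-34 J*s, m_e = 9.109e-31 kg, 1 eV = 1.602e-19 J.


Radius R = 5.3/2 = 2.65 nm = 2.65e-09 m
E = (pi * 1.055e-34)^2 / (2 * 9.109e-31 * (2.65e-09)^2)
E(J) = 8.58642e-21
E = E(J) / 1.602e-19 = 0.0536 eV

0.0536


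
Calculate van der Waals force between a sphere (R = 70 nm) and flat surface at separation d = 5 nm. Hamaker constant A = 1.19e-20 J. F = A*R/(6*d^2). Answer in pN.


Convert to SI: R = 70 nm = 7e-08 m, d = 5 nm = 5e-09 m
F = A * R / (6 * d^2)
F = 1.19e-20 * 7e-08 / (6 * (5e-09)^2)
F = 5.55333e-12 N = 5.553 pN

5.553


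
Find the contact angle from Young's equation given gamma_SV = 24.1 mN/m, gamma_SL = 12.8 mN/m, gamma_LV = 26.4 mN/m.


cos(theta) = (gamma_SV - gamma_SL) / gamma_LV
cos(theta) = (24.1 - 12.8) / 26.4
cos(theta) = 0.42803
theta = arccos(0.42803) = 64.66 degrees

64.66


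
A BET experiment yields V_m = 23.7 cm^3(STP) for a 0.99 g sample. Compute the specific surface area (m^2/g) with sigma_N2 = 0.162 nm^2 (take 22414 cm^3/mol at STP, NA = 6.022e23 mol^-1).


Number of moles in monolayer = V_m / 22414 = 23.7 / 22414 = 0.00105737
Number of molecules = moles * NA = 0.00105737 * 6.022e23
SA = molecules * sigma / mass
SA = (23.7 / 22414) * 6.022e23 * 0.162e-18 / 0.99
SA = 104.2 m^2/g

104.2


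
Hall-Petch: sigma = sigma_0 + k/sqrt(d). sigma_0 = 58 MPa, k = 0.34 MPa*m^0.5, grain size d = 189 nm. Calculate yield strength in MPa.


d = 189 nm = 1.89e-07 m
sqrt(d) = 0.0004347413
Hall-Petch contribution = k / sqrt(d) = 0.34 / 0.0004347413 = 782.1 MPa
sigma = sigma_0 + k/sqrt(d) = 58 + 782.1 = 840.1 MPa

840.1


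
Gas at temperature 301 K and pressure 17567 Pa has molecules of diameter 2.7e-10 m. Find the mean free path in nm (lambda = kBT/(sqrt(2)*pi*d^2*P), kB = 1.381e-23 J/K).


Mean free path: lambda = kB*T / (sqrt(2) * pi * d^2 * P)
lambda = 1.381e-23 * 301 / (sqrt(2) * pi * (2.7e-10)^2 * 17567)
lambda = 7.30584e-07 m
lambda = 730.58 nm

730.58


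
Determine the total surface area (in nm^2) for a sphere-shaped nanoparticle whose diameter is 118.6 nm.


Radius r = 118.6/2 = 59.3 nm
Surface area SA = 4 * pi * r^2
SA = 4 * pi * (59.3)^2
SA = 44189.52 nm^2

44189.52


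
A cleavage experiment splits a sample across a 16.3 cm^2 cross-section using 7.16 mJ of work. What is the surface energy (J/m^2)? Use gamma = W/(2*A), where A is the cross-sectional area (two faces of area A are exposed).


Convert: A = 16.3 cm^2 = 0.00163 m^2, W = 7.16 mJ = 0.00716 J
Cleaving exposes two faces of area A, so total new surface = 2*A and gamma = W / (2*A)
gamma = 0.00716 / (2 * 0.00163)
gamma = 2.196 J/m^2

2.196


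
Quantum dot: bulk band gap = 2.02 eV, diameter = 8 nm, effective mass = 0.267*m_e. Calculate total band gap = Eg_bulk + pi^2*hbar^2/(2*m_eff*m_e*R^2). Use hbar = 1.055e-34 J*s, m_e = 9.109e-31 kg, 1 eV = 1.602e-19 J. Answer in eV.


Radius R = 8/2 nm = 4e-09 m
Confinement energy dE = pi^2 * hbar^2 / (2 * m_eff * m_e * R^2)
dE = pi^2 * (1.055e-34)^2 / (2 * 0.267 * 9.109e-31 * (4e-09)^2) J, divided by 1.602e-19 J/eV
dE = 0.0881 eV
Total band gap = E_g(bulk) + dE = 2.02 + 0.0881 = 2.1081 eV

2.1081


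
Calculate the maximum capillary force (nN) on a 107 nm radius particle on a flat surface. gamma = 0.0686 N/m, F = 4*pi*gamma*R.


Convert radius: R = 107 nm = 1.07e-07 m
F = 4 * pi * gamma * R
F = 4 * pi * 0.0686 * 1.07e-07
F = 9.22397e-08 N = 92.2397 nN

92.2397


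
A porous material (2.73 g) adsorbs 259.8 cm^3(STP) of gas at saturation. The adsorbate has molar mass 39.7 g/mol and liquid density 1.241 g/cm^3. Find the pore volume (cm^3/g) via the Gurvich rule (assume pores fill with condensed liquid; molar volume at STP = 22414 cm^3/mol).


Moles adsorbed n = V_ads / 22414 = 259.8 / 22414 = 1.159097e-02 mol
Liquid volume V_liq = n * M / rho_liq = 1.159097e-02 * 39.7 / 1.241 = 0.37080 cm^3
Specific pore volume V_pore = V_liq / m_sample = 0.37080 / 2.73
V_pore = 0.1358 cm^3/g

0.1358


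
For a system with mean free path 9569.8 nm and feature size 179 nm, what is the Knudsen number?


Knudsen number Kn = lambda / L
Kn = 9569.8 / 179
Kn = 53.4626

53.4626


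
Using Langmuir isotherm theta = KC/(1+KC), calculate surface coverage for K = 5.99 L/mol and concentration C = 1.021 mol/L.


Langmuir isotherm: theta = K*C / (1 + K*C)
K*C = 5.99 * 1.021 = 6.11579
theta = 6.11579 / (1 + 6.11579) = 6.11579 / 7.11579
theta = 0.8595

0.8595


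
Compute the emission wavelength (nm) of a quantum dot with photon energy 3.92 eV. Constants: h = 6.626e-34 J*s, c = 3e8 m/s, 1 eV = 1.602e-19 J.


Convert energy: E = 3.92 eV = 3.92 * 1.602e-19 = 6.27984e-19 J
lambda = h*c / E = 6.626e-34 * 3e8 / 6.27984e-19
lambda = 3.16537e-07 m = 316.5 nm

316.5
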